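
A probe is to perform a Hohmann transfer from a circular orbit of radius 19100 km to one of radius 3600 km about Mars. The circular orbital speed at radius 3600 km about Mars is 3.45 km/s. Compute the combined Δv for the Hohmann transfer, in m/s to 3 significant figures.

Δv = 1680 m/s

From the circular-orbit relation v² = μ/r at r = 3600 km: μ = v²r = (3.45)² × 3600 = 42849.0 km³/s².
Semi-major axis of the transfer orbit: a_t = (19100 + 3600)/2 = 11350 km.
At r₁ the circular-orbit speed is v₁ = √(μ/r₁) = 1.4978 km/s.
On the transfer ellipse at r₁, vis-viva equation gives v_a = √[μ(2/r₁ − 1/a_t)] = 0.84354 km/s.
First burn Δv₁ = |v_a − v₁| = 0.65426 km/s.
At r₂, v₂ = √(μ/r₂) = 3.4500 km/s.
Transfer-orbit speed at r₂: v_p = √[μ(2/r₂ − 1/a_t)] = 4.4755 km/s.
Second burn Δv₂ = |v₂ − v_p| = 1.0255 km/s.
Δv = Δv₁ + Δv₂ = 0.65426 + 1.0255 = 1.680 km/s.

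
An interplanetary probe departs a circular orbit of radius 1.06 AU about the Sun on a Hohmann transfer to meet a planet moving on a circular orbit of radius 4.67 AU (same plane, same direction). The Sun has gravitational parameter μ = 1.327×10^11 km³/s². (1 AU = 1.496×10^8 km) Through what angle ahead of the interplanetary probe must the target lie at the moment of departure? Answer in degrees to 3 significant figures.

φ = 93.5°

In km: r₁ = 1.06 × 1.496×10^8 = 1.58576×10^8 km; r₂ = 4.67 × 1.496×10^8 = 6.98632×10^8 km.
The Hohmann ellipse has a_t = (r₁ + r₂)/2 = 4.28604×10^8 km.
Transfer time t = π√(a_t³/μ) = 7.6524×10^7 s.
The target's mean motion on its circular orbit is ω₂ = √(μ/r₂³) = 1.9727×10^-8 rad/s.
Angle swept by the target during transfer: ω₂·t = 1.5096 rad = 86.49°.
The interplanetary probe traverses 180° on the transfer ellipse, so the target must lead by 180° − 86.49° = 93.5°.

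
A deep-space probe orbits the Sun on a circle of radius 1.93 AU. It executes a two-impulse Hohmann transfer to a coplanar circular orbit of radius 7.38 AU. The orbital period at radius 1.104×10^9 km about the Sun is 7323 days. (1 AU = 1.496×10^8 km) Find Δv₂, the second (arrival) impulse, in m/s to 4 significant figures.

From Kepler's third law T² = 4π²r³/μ at r = 1.104×10^9 km, T = 7323 days = 7323 × 86400 s = 6.327072×10^8 s: μ = 4π²r³/T² = 1.32697×10^11 km³/s².
In km: r₁ = 1.93 × 1.496×10^8 = 2.88728×10^8 km; r₂ = 7.38 × 1.496×10^8 = 1.104048×10^9 km.
Semi-major axis of the transfer orbit: a_t = (2.88728×10^8 + 1.104048×10^9)/2 = 6.96388×10^8 km.
Circular speed at r = 1.104048×10^9 km: v_c = √(μ/r) = 10.963 km/s.
Transfer-orbit speed at the same r (vis-viva, a = a_t): v_t = √[μ(2/r − 1/a_t)] = 7.0592 km/s.
Δv₂ = |v_t − v_c| = |7.0592 − 10.963| = 3.904 km/s.

Δv₂ = 3904 m/s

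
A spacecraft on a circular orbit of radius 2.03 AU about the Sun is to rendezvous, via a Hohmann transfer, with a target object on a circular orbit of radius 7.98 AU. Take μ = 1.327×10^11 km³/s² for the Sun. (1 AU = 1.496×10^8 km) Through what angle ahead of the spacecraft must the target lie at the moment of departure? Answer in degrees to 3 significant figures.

In km: r₁ = 2.03 × 1.496×10^8 = 3.03688×10^8 km; r₂ = 7.98 × 1.496×10^8 = 1.193808×10^9 km.
Semi-major axis of the transfer orbit: a_t = (3.03688×10^8 + 1.193808×10^9)/2 = 7.48748×10^8 km.
The half-period of the transfer ellipse is t = π√(a_t³/μ) = 1.76692×10^8 s.
Target angular speed ω₂ = √(μ/r₂³) = 8.83148×10^-9 rad/s.
Angle swept by the target during transfer: ω₂·t = 1.5605 rad = 89.41°.
The spacecraft traverses 180° on the transfer ellipse, so the target must lead by 180° − 89.41° = 90.6°.

φ = 90.6°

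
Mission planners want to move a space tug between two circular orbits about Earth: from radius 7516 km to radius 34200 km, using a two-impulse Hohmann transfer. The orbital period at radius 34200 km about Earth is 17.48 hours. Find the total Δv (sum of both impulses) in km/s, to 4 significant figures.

From Kepler's third law T² = 4π²r³/μ at r = 34200 km, T = 17.48 hours = 17.48 × 3600 s = 62928 s: μ = 4π²r³/T² = 3.98795×10^5 km³/s².
Transfer-ellipse semi-major axis a_t = (r₁ + r₂)/2 = (7516 + 34200)/2 = 20858 km.
Circular speed at r₁: v₁ = √(μ/r₁) = √(3.98795×10^5/7516) = 7.284 km/s.
On the transfer ellipse at r₁, vis-viva equation gives v_p = √[μ(2/r₁ − 1/a_t)] = 9.327 km/s.
First burn Δv₁ = |v_p − v₁| = 2.043 km/s.
At r₂, v₂ = √(μ/r₂) = 3.415 km/s.
Transfer-orbit speed at r₂: v_a = √[μ(2/r₂ − 1/a_t)] = 2.050 km/s.
Second burn Δv₂ = |v₂ − v_a| = 1.365 km/s.
Total Δv = Δv₁ + Δv₂ = 3.408 km/s.

Δv = 3.408 km/s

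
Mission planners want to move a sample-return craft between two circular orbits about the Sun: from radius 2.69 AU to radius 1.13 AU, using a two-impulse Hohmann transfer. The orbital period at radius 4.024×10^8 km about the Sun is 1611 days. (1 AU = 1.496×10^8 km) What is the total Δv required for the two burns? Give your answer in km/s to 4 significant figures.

From Kepler's third law T² = 4π²r³/μ at r = 4.024×10^8 km, T = 1611 days = 1611 × 86400 s = 1.391904×10^8 s: μ = 4π²r³/T² = 1.32775×10^11 km³/s².
In km: r₁ = 2.69 × 1.496×10^8 = 4.02424×10^8 km; r₂ = 1.13 × 1.496×10^8 = 1.69048×10^8 km.
Transfer-ellipse semi-major axis a_t = (r₁ + r₂)/2 = (4.02424×10^8 + 1.69048×10^8)/2 = 2.85736×10^8 km.
Circular speed at r₁: v₁ = √(μ/r₁) = √(1.32775×10^11/4.02424×10^8) = 18.164 km/s.
On the transfer ellipse at r₁, vis-viva gives v_a = √[μ(2/r₁ − 1/a_t)] = 13.971 km/s.
First burn Δv₁ = |v_a − v₁| = 4.193 km/s.
Circular speed at r₂: v₂ = √(μ/r₂) = 28.025 km/s.
Transfer-orbit speed at r₂: v_p = √[μ(2/r₂ − 1/a_t)] = 33.259 km/s.
Second burn Δv₂ = |v₂ − v_p| = 5.234 km/s.
Δv = Δv₁ + Δv₂ = 4.193 + 5.234 = 9.427 km/s.

Δv = 9.427 km/s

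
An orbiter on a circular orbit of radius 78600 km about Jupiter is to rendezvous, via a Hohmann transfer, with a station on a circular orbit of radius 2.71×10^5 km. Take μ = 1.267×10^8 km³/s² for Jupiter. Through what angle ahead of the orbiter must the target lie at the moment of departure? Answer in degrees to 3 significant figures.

The Hohmann ellipse has a_t = (r₁ + r₂)/2 = 1.748×10^5 km.
The half-period of the transfer ellipse is t = π√(a_t³/μ) = 20397.3 s.
The target's mean motion on its circular orbit is ω₂ = √(μ/r₂³) = 7.97874×10^-5 rad/s.
Angle swept by the target during transfer: ω₂·t = 1.62745 rad = 93.246°.
Arrival is 180° from departure on the ellipse, so φ = 180° − 93.246° = 86.8°.

φ = 86.8°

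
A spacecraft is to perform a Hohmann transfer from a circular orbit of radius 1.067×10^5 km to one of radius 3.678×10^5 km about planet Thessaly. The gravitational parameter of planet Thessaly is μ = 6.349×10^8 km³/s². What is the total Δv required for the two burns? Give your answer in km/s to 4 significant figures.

Δv = 32.59 km/s

Transfer-ellipse semi-major axis a_t = (r₁ + r₂)/2 = (1.067×10^5 + 3.678×10^5)/2 = 2.3725×10^5 km.
Circular speed at r₁: v₁ = √(μ/r₁) = √(6.349×10^8/1.067×10^5) = 77.138 km/s.
Transfer-orbit speed at r₁ (vis-viva): v_p = √[μ(2/r₁ − 1/a_t)] = 96.045 km/s.
First burn Δv₁ = |v_p − v₁| = 18.91 km/s.
Circular speed at r₂: v₂ = √(μ/r₂) = 41.5477 km/s.
Transfer-orbit speed at r₂: v_a = √[μ(2/r₂ − 1/a_t)] = 27.8629 km/s.
Second burn Δv₂ = |v₂ − v_a| = 13.68 km/s.
Total Δv = Δv₁ + Δv₂ = 32.59 km/s.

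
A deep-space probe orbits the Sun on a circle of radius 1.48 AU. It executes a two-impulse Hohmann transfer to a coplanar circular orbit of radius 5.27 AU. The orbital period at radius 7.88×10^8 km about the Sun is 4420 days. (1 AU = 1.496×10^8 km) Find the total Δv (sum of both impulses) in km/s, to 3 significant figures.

From Kepler's third law T² = 4π²r³/μ at r = 7.88×10^8 km, T = 4420 days = 4420 × 86400 s = 3.81888×10^8 s: μ = 4π²r³/T² = 1.32454×10^11 km³/s².
In km: r₁ = 1.48 × 1.496×10^8 = 2.21408×10^8 km; r₂ = 5.27 × 1.496×10^8 = 7.88392×10^8 km.
Semi-major axis of the transfer orbit: a_t = (2.21408×10^8 + 7.88392×10^8)/2 = 5.049×10^8 km.
Circular speed at r₁: v₁ = √(μ/r₁) = √(1.32454×10^11/2.21408×10^8) = 24.459 km/s.
Transfer-orbit speed at r₁ (vis-viva): v_p = √[μ(2/r₁ − 1/a_t)] = 30.564 km/s.
First burn Δv₁ = |v_p − v₁| = 6.105 km/s.
At r₂, v₂ = √(μ/r₂) = 12.9617 km/s.
Transfer-orbit speed at r₂: v_a = √[μ(2/r₂ − 1/a_t)] = 8.58333 km/s.
Second burn Δv₂ = |v₂ − v_a| = 4.378 km/s.
Total Δv = Δv₁ + Δv₂ = 10.48 km/s.

Δv = 10.5 km/s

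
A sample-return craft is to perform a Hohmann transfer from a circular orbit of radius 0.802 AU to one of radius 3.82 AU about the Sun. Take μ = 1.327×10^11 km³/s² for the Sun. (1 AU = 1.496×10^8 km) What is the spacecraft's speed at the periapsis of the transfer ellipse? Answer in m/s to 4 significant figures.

v = 42760 m/s

In km: r₁ = 0.802 × 1.496×10^8 = 1.199792×10^8 km; r₂ = 3.82 × 1.496×10^8 = 5.71472×10^8 km.
The Hohmann ellipse has a_t = (r₁ + r₂)/2 = 3.457256×10^8 km.
At periapsis, r = 1.199792×10^8 km.
Applying v² = μ(2/r − 1/a_t): v = 42.76 km/s.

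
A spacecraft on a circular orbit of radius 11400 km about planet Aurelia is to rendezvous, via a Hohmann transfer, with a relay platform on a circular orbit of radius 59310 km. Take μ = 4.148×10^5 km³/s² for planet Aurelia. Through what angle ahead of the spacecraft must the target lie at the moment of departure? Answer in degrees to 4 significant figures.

Transfer-ellipse semi-major axis a_t = (r₁ + r₂)/2 = (11400 + 59310)/2 = 35355 km.
The half-period of the transfer ellipse is t = π√(a_t³/μ) = 32427 s.
The target's mean motion on its circular orbit is ω₂ = √(μ/r₂³) = 4.4589×10^-5 rad/s.
Angle swept by the target during transfer: ω₂·t = 1.4459 rad = 82.84°.
The spacecraft traverses 180° on the transfer ellipse, so the target must lead by 180° − 82.84° = 97.16°.

φ = 97.16°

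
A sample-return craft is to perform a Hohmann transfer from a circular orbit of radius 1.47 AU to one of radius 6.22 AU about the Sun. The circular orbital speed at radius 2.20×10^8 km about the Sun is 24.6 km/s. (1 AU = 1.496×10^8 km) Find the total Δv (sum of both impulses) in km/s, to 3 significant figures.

From the circular-orbit relation v² = μ/r at r = 2.20×10^8 km: μ = v²r = (24.6)² × 2.20×10^8 = 1.33135×10^11 km³/s².
In km: r₁ = 1.47 × 1.496×10^8 = 2.19912×10^8 km; r₂ = 6.22 × 1.496×10^8 = 9.30512×10^8 km.
The Hohmann ellipse has a_t = (r₁ + r₂)/2 = 5.75212×10^8 km.
At r₁ the circular-orbit speed is v₁ = √(μ/r₁) = 24.60 km/s.
On the transfer ellipse at r₁, vis-viva equation gives v_p = √[μ(2/r₁ − 1/a_t)] = 31.29 km/s.
First burn Δv₁ = |v_p − v₁| = 6.690 km/s.
At r₂, v₂ = √(μ/r₂) = 11.9615 km/s.
Transfer-orbit speed at r₂: v_a = √[μ(2/r₂ − 1/a_t)] = 7.39598 km/s.
Second burn Δv₂ = |v₂ − v_a| = 4.566 km/s.
Δv = Δv₁ + Δv₂ = 6.690 + 4.566 = 11.26 km/s.

Δv = 11.3 km/s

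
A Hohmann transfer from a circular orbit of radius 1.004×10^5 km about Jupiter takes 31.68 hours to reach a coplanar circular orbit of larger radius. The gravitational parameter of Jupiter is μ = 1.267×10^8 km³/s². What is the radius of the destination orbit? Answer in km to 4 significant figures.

Transfer time t = 31.68 hours = 1.14048×10^5 s, and t = π√(a_t³/μ).
So a_t = (μ t²/π²)^(1/3) = (1.267×10^8 × (1.14048×10^5)² / π²)^(1/3) = 5.5066×10^5 km.
Since a_t = (r₁ + r₂)/2, r₂ = 2a_t − r₁ = 2×5.5066×10^5 − 1.004×10^5 = 1.00092×10^6 km.

r₂ = 1.001×10^6 km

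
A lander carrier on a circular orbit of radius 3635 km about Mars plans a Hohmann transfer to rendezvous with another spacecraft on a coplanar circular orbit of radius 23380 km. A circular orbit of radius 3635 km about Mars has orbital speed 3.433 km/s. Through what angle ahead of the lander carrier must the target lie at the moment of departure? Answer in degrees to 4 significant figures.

From the circular-orbit relation v² = μ/r at r = 3635 km: μ = v²r = (3.433)² × 3635 = 42840.3 km³/s².
Semi-major axis of the transfer orbit: a_t = (3635 + 23380)/2 = 13507.5 km.
Transfer time t = π√(a_t³/μ) = 23827.93 s.
Target angular speed ω₂ = √(μ/r₂³) = 5.789743×10^-5 rad/s.
Angle swept by the target during transfer: ω₂·t = 1.37958 rad = 79.04°.
Arrival is 180° from departure on the ellipse, so φ = 180° − 79.04° = 101.0°.

φ = 101.0°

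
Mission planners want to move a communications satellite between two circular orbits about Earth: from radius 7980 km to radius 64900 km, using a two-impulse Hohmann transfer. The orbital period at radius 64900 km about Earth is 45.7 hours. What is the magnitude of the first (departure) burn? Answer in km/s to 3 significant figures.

From Kepler's third law T² = 4π²r³/μ at r = 64900 km, T = 45.7 hours = 45.7 × 3600 s = 1.6452×10^5 s: μ = 4π²r³/T² = 3.98709×10^5 km³/s².
The Hohmann ellipse has a_t = (r₁ + r₂)/2 = 36440 km.
On the circular orbit at r = 7980 km, v_c = √(μ/r) = 7.068 km/s.
Vis-viva on the transfer ellipse at r = 7980 km gives v_t = √[μ(2/r − 1/a_t)] = 9.433 km/s.
Δv₁ = |v_t − v_c| = |9.433 − 7.068| = 2.365 km/s.

Δv₁ = 2.36 km/s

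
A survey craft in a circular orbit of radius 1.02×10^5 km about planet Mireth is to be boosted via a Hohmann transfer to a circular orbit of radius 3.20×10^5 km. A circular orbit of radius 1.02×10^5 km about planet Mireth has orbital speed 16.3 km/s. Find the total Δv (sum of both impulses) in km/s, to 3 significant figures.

Δv = 6.58 km/s

From the circular-orbit relation v² = μ/r at r = 1.02×10^5 km: μ = v²r = (16.3)² × 1.02×10^5 = 2.71004×10^7 km³/s².
Semi-major axis of the transfer orbit: a_t = (1.020×10^5 + 3.200×10^5)/2 = 2.110×10^5 km.
At r₁ the circular-orbit speed is v₁ = √(μ/r₁) = 16.3000 km/s.
Transfer-orbit speed at r₁ (v² = μ(2/r − 1/a)): v_p = √[μ(2/r₁ − 1/a_t)] = 20.0734 km/s.
First burn Δv₁ = |v_p − v₁| = 3.7734 km/s.
Circular speed at r₂: v₂ = √(μ/r₂) = 9.2026 km/s.
Transfer-orbit speed at r₂: v_a = √[μ(2/r₂ − 1/a_t)] = 6.3984 km/s.
Second burn Δv₂ = |v₂ − v_a| = 2.8042 km/s.
Total Δv = Δv₁ + Δv₂ = 6.578 km/s.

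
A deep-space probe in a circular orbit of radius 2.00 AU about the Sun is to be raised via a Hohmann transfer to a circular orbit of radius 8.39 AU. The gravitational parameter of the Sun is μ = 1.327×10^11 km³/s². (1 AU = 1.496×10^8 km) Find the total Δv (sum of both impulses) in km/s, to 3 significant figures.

In km: r₁ = 2.00 × 1.496×10^8 = 2.992×10^8 km; r₂ = 8.39 × 1.496×10^8 = 1.255144×10^9 km.
Semi-major axis of the transfer orbit: a_t = (2.992×10^8 + 1.255144×10^9)/2 = 7.77172×10^8 km.
Circular speed at r₁: v₁ = √(μ/r₁) = √(1.327×10^11/2.992×10^8) = 21.0598 km/s.
On the transfer ellipse at r₁, vis-viva gives v_p = √[μ(2/r₁ − 1/a_t)] = 26.7635 km/s.
First burn Δv₁ = |v_p − v₁| = 5.704 km/s.
Circular speed at r₂: v₂ = √(μ/r₂) = 10.282 km/s.
Transfer-orbit speed at r₂: v_a = √[μ(2/r₂ − 1/a_t)] = 6.3799 km/s.
Second burn Δv₂ = |v₂ − v_a| = 3.902 km/s.
Total Δv = Δv₁ + Δv₂ = 9.606 km/s.

Δv = 9.61 km/s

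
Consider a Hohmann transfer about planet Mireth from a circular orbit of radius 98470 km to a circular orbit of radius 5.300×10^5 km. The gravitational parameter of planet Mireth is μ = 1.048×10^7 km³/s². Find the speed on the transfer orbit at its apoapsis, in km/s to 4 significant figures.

v = 2.489 km/s

Semi-major axis of the transfer orbit: a_t = (98470 + 5.300×10^5)/2 = 3.14235×10^5 km.
At apoapsis, r = 5.300×10^5 km.
Applying v² = μ(2/r − 1/a_t): v = 2.489 km/s.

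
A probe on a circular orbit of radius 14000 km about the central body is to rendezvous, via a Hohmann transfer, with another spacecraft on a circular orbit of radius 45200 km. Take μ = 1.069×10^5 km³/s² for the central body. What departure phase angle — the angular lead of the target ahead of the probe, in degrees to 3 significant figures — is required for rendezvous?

φ = 84.6°

The Hohmann ellipse has a_t = (r₁ + r₂)/2 = 29600 km.
The half-period of the transfer ellipse is t = π√(a_t³/μ) = 48933 s.
The target's mean motion on its circular orbit is ω₂ = √(μ/r₂³) = 3.4024×10^-5 rad/s.
Angle swept by the target during transfer: ω₂·t = 1.6649 rad = 95.39°.
Arrival is 180° from departure on the ellipse, so φ = 180° − 95.39° = 84.6°.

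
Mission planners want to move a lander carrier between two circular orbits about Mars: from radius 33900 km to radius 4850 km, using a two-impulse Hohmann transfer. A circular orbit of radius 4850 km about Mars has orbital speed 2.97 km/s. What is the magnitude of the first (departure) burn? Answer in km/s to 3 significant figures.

Δv₁ = 0.561 km/s

From the circular-orbit relation v² = μ/r at r = 4850 km: μ = v²r = (2.97)² × 4850 = 42781.4 km³/s².
The Hohmann ellipse has a_t = (r₁ + r₂)/2 = 19375 km.
Circular speed at r = 33900 km: v_c = √(μ/r) = 1.12338 km/s.
Vis-viva on the transfer ellipse at r = 33900 km gives v_t = √[μ(2/r − 1/a_t)] = 0.562053 km/s.
Δv₁ = |v_t − v_c| = |0.562053 − 1.12338| = 0.5613 km/s.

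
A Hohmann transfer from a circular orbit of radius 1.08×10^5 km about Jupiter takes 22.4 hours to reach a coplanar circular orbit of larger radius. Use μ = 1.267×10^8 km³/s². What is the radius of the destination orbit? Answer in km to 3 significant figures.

Transfer time t = 22.4 hours = 80640 s, and t = π√(a_t³/μ).
So a_t = (μ t²/π²)^(1/3) = (1.267×10^8 × (80640)² / π²)^(1/3) = 4.3704×10^5 km.
Since a_t = (r₁ + r₂)/2, r₂ = 2a_t − r₁ = 2×4.3704×10^5 − 1.080×10^5 = 7.6608×10^5 km.

r₂ = 7.66×10^5 km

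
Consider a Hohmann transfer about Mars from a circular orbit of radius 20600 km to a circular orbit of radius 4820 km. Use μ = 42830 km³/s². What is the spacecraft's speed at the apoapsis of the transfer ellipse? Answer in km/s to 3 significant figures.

Semi-major axis of the transfer orbit: a_t = (20600 + 4820)/2 = 12710 km.
The apoapsis of the transfer ellipse is at r = 20600 km.
From the vis-viva equation, v = √[μ(2/r − 1/a_t)] = 0.8880 km/s.

v = 0.888 km/s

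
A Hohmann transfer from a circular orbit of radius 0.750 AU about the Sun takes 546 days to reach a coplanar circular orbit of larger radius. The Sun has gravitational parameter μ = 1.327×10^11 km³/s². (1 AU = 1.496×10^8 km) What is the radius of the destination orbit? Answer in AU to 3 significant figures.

In km: r₁ = 0.750 × 1.496×10^8 = 1.122×10^8 km.
Transfer time t = 546 days = 4.71744×10^7 s, and t = π√(a_t³/μ).
So a_t = (μ t²/π²)^(1/3) = (1.327×10^11 × (4.71744×10^7)² / π²)^(1/3) = 3.1045×10^8 km.
Since a_t = (r₁ + r₂)/2, r₂ = 2a_t − r₁ = 2×3.1045×10^8 − 1.122×10^8 = 5.087×10^8 km.
In AU: r₂ = 5.087×10^8 / 1.496×10^8 = 3.40 AU.

r₂ = 3.40 AU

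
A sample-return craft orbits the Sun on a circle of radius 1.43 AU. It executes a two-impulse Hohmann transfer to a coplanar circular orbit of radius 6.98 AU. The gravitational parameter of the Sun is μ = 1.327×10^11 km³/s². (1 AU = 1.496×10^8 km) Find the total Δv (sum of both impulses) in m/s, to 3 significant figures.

Δv = 11900 m/s

In km: r₁ = 1.43 × 1.496×10^8 = 2.13928×10^8 km; r₂ = 6.98 × 1.496×10^8 = 1.044208×10^9 km.
Semi-major axis of the transfer orbit: a_t = (2.13928×10^8 + 1.044208×10^9)/2 = 6.29068×10^8 km.
Circular speed at r₁: v₁ = √(μ/r₁) = √(1.327×10^11/2.13928×10^8) = 24.906 km/s.
On the transfer ellipse at r₁, v² = μ(2/r − 1/a) gives v_p = √[μ(2/r₁ − 1/a_t)] = 32.088 km/s.
First burn Δv₁ = |v_p − v₁| = 7.182 km/s.
Circular speed at r₂: v₂ = √(μ/r₂) = 11.273 km/s.
Transfer-orbit speed at r₂: v_a = √[μ(2/r₂ − 1/a_t)] = 6.5740 km/s.
Second burn Δv₂ = |v₂ − v_a| = 4.699 km/s.
Total Δv = Δv₁ + Δv₂ = 11.88 km/s.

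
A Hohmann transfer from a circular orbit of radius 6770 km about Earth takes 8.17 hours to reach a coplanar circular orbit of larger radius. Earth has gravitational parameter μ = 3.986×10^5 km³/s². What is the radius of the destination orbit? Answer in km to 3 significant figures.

Transfer time t = 8.17 hours = 29412 s, and t = π√(a_t³/μ).
So a_t = (μ t²/π²)^(1/3) = (3.986×10^5 × (29412)² / π²)^(1/3) = 32691 km.
Since a_t = (r₁ + r₂)/2, r₂ = 2a_t − r₁ = 2×32691 − 6770 = 58612 km.

r₂ = 58600 km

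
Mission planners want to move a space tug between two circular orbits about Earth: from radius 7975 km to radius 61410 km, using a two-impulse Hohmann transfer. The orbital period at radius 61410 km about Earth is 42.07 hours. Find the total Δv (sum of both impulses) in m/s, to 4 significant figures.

From Kepler's third law T² = 4π²r³/μ at r = 61410 km, T = 42.07 hours = 42.07 × 3600 s = 1.51452×10^5 s: μ = 4π²r³/T² = 3.98591×10^5 km³/s².
Semi-major axis of the transfer orbit: a_t = (7975 + 61410)/2 = 34692.5 km.
Circular speed at r₁: v₁ = √(μ/r₁) = √(3.98591×10^5/7975) = 7.070 km/s.
Transfer-orbit speed at r₁ (vis-viva equation): v_p = √[μ(2/r₁ − 1/a_t)] = 9.406 km/s.
First burn Δv₁ = |v_p − v₁| = 2.336 km/s.
Circular speed at r₂: v₂ = √(μ/r₂) = 2.5477 km/s.
Transfer-orbit speed at r₂: v_a = √[μ(2/r₂ − 1/a_t)] = 1.2215 km/s.
Second burn Δv₂ = |v₂ − v_a| = 1.326 km/s.
Total Δv = Δv₁ + Δv₂ = 3.662 km/s.

Δv = 3662 m/s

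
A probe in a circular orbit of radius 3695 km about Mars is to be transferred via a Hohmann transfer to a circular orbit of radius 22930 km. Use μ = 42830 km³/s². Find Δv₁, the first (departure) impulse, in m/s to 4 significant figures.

The Hohmann ellipse has a_t = (r₁ + r₂)/2 = 13312.5 km.
Circular speed at r = 3695 km: v_c = √(μ/r) = 3.4046 km/s.
Transfer-orbit speed at the same r (vis-viva, a = a_t): v_t = √[μ(2/r − 1/a_t)] = 4.4683 km/s.
Δv₁ = |v_t − v_c| = |4.4683 − 3.4046| = 1.064 km/s.

Δv₁ = 1064 m/s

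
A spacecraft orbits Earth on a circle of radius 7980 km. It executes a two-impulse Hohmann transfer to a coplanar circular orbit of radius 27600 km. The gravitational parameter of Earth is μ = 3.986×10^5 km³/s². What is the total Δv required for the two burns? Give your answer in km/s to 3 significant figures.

Δv = 2.99 km/s

The Hohmann ellipse has a_t = (r₁ + r₂)/2 = 17790 km.
At r₁ the circular-orbit speed is v₁ = √(μ/r₁) = 7.0675 km/s.
On the transfer ellipse at r₁, vis-viva equation gives v_p = √[μ(2/r₁ − 1/a_t)] = 8.8031 km/s.
First burn Δv₁ = |v_p − v₁| = 1.736 km/s.
Circular speed at r₂: v₂ = √(μ/r₂) = 3.800 km/s.
Transfer-orbit speed at r₂: v_a = √[μ(2/r₂ − 1/a_t)] = 2.545 km/s.
Second burn Δv₂ = |v₂ − v_a| = 1.255 km/s.
Total Δv = Δv₁ + Δv₂ = 2.991 km/s.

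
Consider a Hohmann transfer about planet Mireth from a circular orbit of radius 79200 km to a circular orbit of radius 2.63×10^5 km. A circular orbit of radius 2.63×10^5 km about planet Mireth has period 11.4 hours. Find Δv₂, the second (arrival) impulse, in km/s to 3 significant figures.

From Kepler's third law T² = 4π²r³/μ at r = 2.63×10^5 km, T = 11.4 hours = 11.4 × 3600 s = 41040 s: μ = 4π²r³/T² = 4.26395×10^8 km³/s².
Semi-major axis of the transfer orbit: a_t = (79200 + 2.630×10^5)/2 = 1.711×10^5 km.
Circular speed at r = 2.630×10^5 km: v_c = √(μ/r) = 40.265 km/s.
Vis-viva on the transfer ellipse at r = 2.630×10^5 km gives v_t = √[μ(2/r − 1/a_t)] = 27.395 km/s.
Δv₂ = |v_t − v_c| = |27.395 − 40.265| = 12.87 km/s.

Δv₂ = 12.9 km/s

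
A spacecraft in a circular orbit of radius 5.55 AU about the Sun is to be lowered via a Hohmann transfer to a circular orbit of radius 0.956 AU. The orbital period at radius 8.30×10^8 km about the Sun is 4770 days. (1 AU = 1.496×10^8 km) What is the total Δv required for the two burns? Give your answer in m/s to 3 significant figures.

Δv = 15100 m/s

From Kepler's third law T² = 4π²r³/μ at r = 8.30×10^8 km, T = 4770 days = 4770 × 86400 s = 4.12128×10^8 s: μ = 4π²r³/T² = 1.32901×10^11 km³/s².
In km: r₁ = 5.55 × 1.496×10^8 = 8.3028×10^8 km; r₂ = 0.956 × 1.496×10^8 = 1.430176×10^8 km.
Semi-major axis of the transfer orbit: a_t = (8.3028×10^8 + 1.430176×10^8)/2 = 4.866488×10^8 km.
At r₁ the circular-orbit speed is v₁ = √(μ/r₁) = 12.652 km/s.
Transfer-orbit speed at r₁ (vis-viva): v_a = √[μ(2/r₁ − 1/a_t)] = 6.8587 km/s.
First burn Δv₁ = |v_a − v₁| = 5.793 km/s.
Circular speed at r₂: v₂ = √(μ/r₂) = 30.484 km/s.
Transfer-orbit speed at r₂: v_p = √[μ(2/r₂ − 1/a_t)] = 39.818 km/s.
Second burn Δv₂ = |v₂ − v_p| = 9.334 km/s.
Δv = Δv₁ + Δv₂ = 5.793 + 9.334 = 15.13 km/s.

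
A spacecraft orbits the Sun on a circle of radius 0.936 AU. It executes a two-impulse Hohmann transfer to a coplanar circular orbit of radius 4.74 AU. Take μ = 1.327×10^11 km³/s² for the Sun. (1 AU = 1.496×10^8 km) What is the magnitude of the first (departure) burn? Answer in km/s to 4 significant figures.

Δv₁ = 9.000 km/s

In km: r₁ = 0.936 × 1.496×10^8 = 1.400256×10^8 km; r₂ = 4.74 × 1.496×10^8 = 7.09104×10^8 km.
The Hohmann ellipse has a_t = (r₁ + r₂)/2 = 4.245648×10^8 km.
Circular speed at r = 1.400256×10^8 km: v_c = √(μ/r) = 30.78 km/s.
Vis-viva on the transfer ellipse at r = 1.400256×10^8 km gives v_t = √[μ(2/r − 1/a_t)] = 39.78 km/s.
Δv₁ = |v_t − v_c| = |39.78 − 30.78| = 9.000 km/s.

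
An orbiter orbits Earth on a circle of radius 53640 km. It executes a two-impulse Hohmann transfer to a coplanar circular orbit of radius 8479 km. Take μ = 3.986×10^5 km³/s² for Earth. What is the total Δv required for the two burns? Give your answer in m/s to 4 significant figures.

Semi-major axis of the transfer orbit: a_t = (53640 + 8479)/2 = 31059.5 km.
At r₁ the circular-orbit speed is v₁ = √(μ/r₁) = 2.726 km/s.
Transfer-orbit speed at r₁ (vis-viva equation): v_a = √[μ(2/r₁ − 1/a_t)] = 1.424 km/s.
First burn Δv₁ = |v_a − v₁| = 1.302 km/s.
At r₂, v₂ = √(μ/r₂) = 6.856 km/s.
Transfer-orbit speed at r₂: v_p = √[μ(2/r₂ − 1/a_t)] = 9.010 km/s.
Second burn Δv₂ = |v₂ − v_p| = 2.154 km/s.
Δv = Δv₁ + Δv₂ = 1.302 + 2.154 = 3.456 km/s.

Δv = 3456 m/s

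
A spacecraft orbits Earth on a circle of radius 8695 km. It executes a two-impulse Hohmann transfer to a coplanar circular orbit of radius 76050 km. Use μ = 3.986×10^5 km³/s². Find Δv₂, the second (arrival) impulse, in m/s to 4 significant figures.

Δv₂ = 1252 m/s

The Hohmann ellipse has a_t = (r₁ + r₂)/2 = 42372.5 km.
On the circular orbit at r = 76050 km, v_c = √(μ/r) = 2.289 km/s.
Transfer-orbit speed at the same r (vis-viva, a = a_t): v_t = √[μ(2/r − 1/a_t)] = 1.037 km/s.
Δv₂ = |v_t − v_c| = |1.037 − 2.289| = 1.252 km/s.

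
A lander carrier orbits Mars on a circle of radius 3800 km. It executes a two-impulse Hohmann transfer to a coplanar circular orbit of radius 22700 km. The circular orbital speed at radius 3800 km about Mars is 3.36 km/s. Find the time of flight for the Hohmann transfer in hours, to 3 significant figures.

t = 6.43 hours

From the circular-orbit relation v² = μ/r at r = 3800 km: μ = v²r = (3.36)² × 3800 = 42900.5 km³/s².
The Hohmann ellipse has a_t = (r₁ + r₂)/2 = 13250 km.
Half the transfer-orbit period gives t = π√(a_t³/μ) = 23134 s.
Converting: 23134 s ÷ 3600 s/hour = 6.43 hours.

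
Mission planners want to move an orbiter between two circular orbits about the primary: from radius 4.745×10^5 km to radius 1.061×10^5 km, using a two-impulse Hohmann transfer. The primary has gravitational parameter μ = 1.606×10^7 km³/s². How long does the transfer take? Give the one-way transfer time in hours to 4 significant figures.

t = 34.06 hours

The Hohmann ellipse has a_t = (r₁ + r₂)/2 = 2.903×10^5 km.
Half the transfer-orbit period gives t = π√(a_t³/μ) = 1.226×10^5 s.
Converting: 1.226×10^5 s ÷ 3600 s/hour = 34.06 hours.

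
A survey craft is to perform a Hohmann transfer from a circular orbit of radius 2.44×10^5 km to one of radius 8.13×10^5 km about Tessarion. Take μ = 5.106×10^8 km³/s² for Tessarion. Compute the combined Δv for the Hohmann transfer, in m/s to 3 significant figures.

Δv = 19000 m/s

Transfer-ellipse semi-major axis a_t = (r₁ + r₂)/2 = (2.440×10^5 + 8.130×10^5)/2 = 5.285×10^5 km.
Circular speed at r₁: v₁ = √(μ/r₁) = √(5.106×10^8/2.440×10^5) = 45.75 km/s.
On the transfer ellipse at r₁, vis-viva gives v_p = √[μ(2/r₁ − 1/a_t)] = 56.74 km/s.
First burn Δv₁ = |v_p − v₁| = 10.99 km/s.
At r₂, v₂ = √(μ/r₂) = 25.061 km/s.
Transfer-orbit speed at r₂: v_a = √[μ(2/r₂ − 1/a_t)] = 17.028 km/s.
Second burn Δv₂ = |v₂ − v_a| = 8.033 km/s.
Total Δv = Δv₁ + Δv₂ = 19.02 km/s.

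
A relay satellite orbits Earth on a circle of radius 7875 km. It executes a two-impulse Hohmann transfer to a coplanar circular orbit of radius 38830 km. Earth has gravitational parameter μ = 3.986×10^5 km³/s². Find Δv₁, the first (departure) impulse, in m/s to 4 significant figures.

The Hohmann ellipse has a_t = (r₁ + r₂)/2 = 23352.5 km.
Circular speed at r = 7875 km: v_c = √(μ/r) = 7.114 km/s.
Transfer-orbit speed at the same r (vis-viva, a = a_t): v_t = √[μ(2/r − 1/a_t)] = 9.174 km/s.
Δv₁ = |v_t − v_c| = |9.174 − 7.114| = 2.060 km/s.

Δv₁ = 2060 m/s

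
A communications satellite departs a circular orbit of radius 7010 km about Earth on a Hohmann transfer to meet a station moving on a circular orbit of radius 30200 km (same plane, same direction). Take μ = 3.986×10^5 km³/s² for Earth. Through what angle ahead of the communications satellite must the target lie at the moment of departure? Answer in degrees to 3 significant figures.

φ = 93.0°

Semi-major axis of the transfer orbit: a_t = (7010 + 30200)/2 = 18605 km.
Transfer time t = π√(a_t³/μ) = 12628 s.
The target's mean motion on its circular orbit is ω₂ = √(μ/r₂³) = 1.2030×10^-4 rad/s.
Angle swept by the target during transfer: ω₂·t = 1.5191 rad = 87.04°.
The communications satellite traverses 180° on the transfer ellipse, so the target must lead by 180° − 87.04° = 93.0°.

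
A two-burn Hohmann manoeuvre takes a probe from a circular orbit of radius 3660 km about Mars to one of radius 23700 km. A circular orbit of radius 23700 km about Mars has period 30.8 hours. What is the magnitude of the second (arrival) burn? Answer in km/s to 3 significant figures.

From Kepler's third law T² = 4π²r³/μ at r = 23700 km, T = 30.8 hours = 30.8 × 3600 s = 1.1088×10^5 s: μ = 4π²r³/T² = 42746.3 km³/s².
Transfer-ellipse semi-major axis a_t = (r₁ + r₂)/2 = (3660 + 23700)/2 = 13680 km.
Circular speed at r = 23700 km: v_c = √(μ/r) = 1.343 km/s.
Transfer-orbit speed at the same r (vis-viva, a = a_t): v_t = √[μ(2/r − 1/a_t)] = 0.6947 km/s.
Δv₂ = |v_t − v_c| = |0.6947 − 1.343| = 0.6483 km/s.

Δv₂ = 0.648 km/s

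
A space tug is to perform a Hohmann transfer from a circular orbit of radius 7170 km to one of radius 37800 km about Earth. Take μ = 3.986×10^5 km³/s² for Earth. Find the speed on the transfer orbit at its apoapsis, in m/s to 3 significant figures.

The Hohmann ellipse has a_t = (r₁ + r₂)/2 = 22485 km.
At apoapsis, r = 37800 km.
Vis-viva: v = √[μ(2/r − 1/a_t)] = √[3.986×10^5 × (2/37800 − 1/22485)] = 1.834 km/s.

v = 1830 m/s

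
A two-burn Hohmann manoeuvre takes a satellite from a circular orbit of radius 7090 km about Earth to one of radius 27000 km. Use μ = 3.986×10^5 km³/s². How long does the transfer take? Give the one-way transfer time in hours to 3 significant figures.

t = 3.08 hours

Semi-major axis of the transfer orbit: a_t = (7090 + 27000)/2 = 17045 km.
By Kepler's third law the transfer-orbit period is T = 2π√(a_t³/μ), so t = T/2 = 11073 s.
Converting: 11073 s ÷ 3600 s/hour = 3.08 hours.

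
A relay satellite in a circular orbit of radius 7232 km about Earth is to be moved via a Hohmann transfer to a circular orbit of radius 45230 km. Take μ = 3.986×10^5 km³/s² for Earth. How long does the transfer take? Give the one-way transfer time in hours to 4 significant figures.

t = 5.872 hours

Semi-major axis of the transfer orbit: a_t = (7232 + 45230)/2 = 26231 km.
By Kepler's third law the transfer-orbit period is T = 2π√(a_t³/μ), so t = T/2 = 21140 s.
Converting: 21140 s ÷ 3600 s/hour = 5.872 hours.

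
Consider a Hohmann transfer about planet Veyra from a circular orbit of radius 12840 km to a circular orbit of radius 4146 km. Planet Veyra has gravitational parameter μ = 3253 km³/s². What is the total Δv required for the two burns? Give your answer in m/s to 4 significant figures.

Δv = 355.0 m/s

Semi-major axis of the transfer orbit: a_t = (12840 + 4146)/2 = 8493 km.
At r₁ the circular-orbit speed is v₁ = √(μ/r₁) = 0.50334 km/s.
On the transfer ellipse at r₁, vis-viva gives v_a = √[μ(2/r₁ − 1/a_t)] = 0.35168 km/s.
First burn Δv₁ = |v_a − v₁| = 0.1517 km/s.
Circular speed at r₂: v₂ = √(μ/r₂) = 0.88578 km/s.
Transfer-orbit speed at r₂: v_p = √[μ(2/r₂ − 1/a_t)] = 1.0891 km/s.
Second burn Δv₂ = |v₂ − v_p| = 0.2033 km/s.
Δv = Δv₁ + Δv₂ = 0.1517 + 0.2033 = 0.3550 km/s.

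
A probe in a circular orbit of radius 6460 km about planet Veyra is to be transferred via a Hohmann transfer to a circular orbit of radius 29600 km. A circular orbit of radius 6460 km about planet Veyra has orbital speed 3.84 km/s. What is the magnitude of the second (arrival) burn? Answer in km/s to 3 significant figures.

From the circular-orbit relation v² = μ/r at r = 6460 km: μ = v²r = (3.84)² × 6460 = 95256.6 km³/s².
Semi-major axis of the transfer orbit: a_t = (6460 + 29600)/2 = 18030 km.
On the circular orbit at r = 29600 km, v_c = √(μ/r) = 1.7939 km/s.
Transfer-orbit speed at the same r (vis-viva, a = a_t): v_t = √[μ(2/r − 1/a_t)] = 1.0738 km/s.
Δv₂ = |v_t − v_c| = |1.0738 − 1.7939| = 0.7201 km/s.

Δv₂ = 0.720 km/s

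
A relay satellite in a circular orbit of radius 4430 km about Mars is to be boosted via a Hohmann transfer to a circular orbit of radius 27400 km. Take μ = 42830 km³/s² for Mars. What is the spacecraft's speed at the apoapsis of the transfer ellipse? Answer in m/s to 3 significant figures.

v = 660 m/s

Semi-major axis of the transfer orbit: a_t = (4430 + 27400)/2 = 15915 km.
The apoapsis of the transfer ellipse is at r = 27400 km.
Vis-viva: v = √[μ(2/r − 1/a_t)] = √[42830 × (2/27400 − 1/15915)] = 0.6596 km/s.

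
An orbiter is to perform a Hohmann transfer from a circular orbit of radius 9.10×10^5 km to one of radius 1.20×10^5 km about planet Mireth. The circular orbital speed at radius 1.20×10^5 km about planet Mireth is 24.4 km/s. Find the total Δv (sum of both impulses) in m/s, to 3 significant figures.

Δv = 12600 m/s

From the circular-orbit relation v² = μ/r at r = 1.20×10^5 km: μ = v²r = (24.4)² × 1.20×10^5 = 7.14432×10^7 km³/s².
Transfer-ellipse semi-major axis a_t = (r₁ + r₂)/2 = (9.100×10^5 + 1.200×10^5)/2 = 5.150×10^5 km.
Circular speed at r₁: v₁ = √(μ/r₁) = √(7.14432×10^7/9.100×10^5) = 8.8605 km/s.
On the transfer ellipse at r₁, vis-viva equation gives v_a = √[μ(2/r₁ − 1/a_t)] = 4.2771 km/s.
First burn Δv₁ = |v_a − v₁| = 4.583 km/s.
Circular speed at r₂: v₂ = √(μ/r₂) = 24.400 km/s.
Transfer-orbit speed at r₂: v_p = √[μ(2/r₂ − 1/a_t)] = 32.434 km/s.
Second burn Δv₂ = |v₂ − v_p| = 8.034 km/s.
Δv = Δv₁ + Δv₂ = 4.583 + 8.034 = 12.62 km/s.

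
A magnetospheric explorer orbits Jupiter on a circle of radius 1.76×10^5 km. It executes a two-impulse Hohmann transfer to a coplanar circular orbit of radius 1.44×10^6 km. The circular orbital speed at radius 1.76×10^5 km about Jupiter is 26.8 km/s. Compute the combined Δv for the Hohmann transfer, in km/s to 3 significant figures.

Δv = 14.0 km/s

From the circular-orbit relation v² = μ/r at r = 1.76×10^5 km: μ = v²r = (26.8)² × 1.76×10^5 = 1.26410×10^8 km³/s².
Transfer-ellipse semi-major axis a_t = (r₁ + r₂)/2 = (1.760×10^5 + 1.440×10^6)/2 = 8.080×10^5 km.
At r₁ the circular-orbit speed is v₁ = √(μ/r₁) = 26.8000 km/s.
Transfer-orbit speed at r₁ (v² = μ(2/r − 1/a)): v_p = √[μ(2/r₁ − 1/a_t)] = 35.7775 km/s.
First burn Δv₁ = |v_p − v₁| = 8.9775 km/s.
Circular speed at r₂: v₂ = √(μ/r₂) = 9.3693590 km/s.
Transfer-orbit speed at r₂: v_a = √[μ(2/r₂ − 1/a_t)] = 4.3728093 km/s.
Second burn Δv₂ = |v₂ − v_a| = 4.9965 km/s.
Δv = Δv₁ + Δv₂ = 8.9775 + 4.9965 = 13.97 km/s.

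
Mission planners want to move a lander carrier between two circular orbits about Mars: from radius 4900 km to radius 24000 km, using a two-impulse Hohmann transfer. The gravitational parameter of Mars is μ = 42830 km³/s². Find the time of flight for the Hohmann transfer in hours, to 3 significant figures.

t = 7.32 hours

The Hohmann ellipse has a_t = (r₁ + r₂)/2 = 14450 km.
Half the transfer-orbit period gives t = π√(a_t³/μ) = 26368 s.
Converting: 26368 s ÷ 3600 s/hour = 7.32 hours.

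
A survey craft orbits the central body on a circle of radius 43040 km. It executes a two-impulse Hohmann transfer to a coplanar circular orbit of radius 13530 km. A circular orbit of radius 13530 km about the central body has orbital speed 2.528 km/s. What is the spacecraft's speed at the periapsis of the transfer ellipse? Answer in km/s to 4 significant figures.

From the circular-orbit relation v² = μ/r at r = 13530 km: μ = v²r = (2.528)² × 13530 = 86467.3 km³/s².
Transfer-ellipse semi-major axis a_t = (r₁ + r₂)/2 = (43040 + 13530)/2 = 28285 km.
The periapsis of the transfer ellipse is at r = 13530 km.
Vis-viva: v = √[μ(2/r − 1/a_t)] = √[86467.3 × (2/13530 − 1/28285)] = 3.118 km/s.

v = 3.118 km/s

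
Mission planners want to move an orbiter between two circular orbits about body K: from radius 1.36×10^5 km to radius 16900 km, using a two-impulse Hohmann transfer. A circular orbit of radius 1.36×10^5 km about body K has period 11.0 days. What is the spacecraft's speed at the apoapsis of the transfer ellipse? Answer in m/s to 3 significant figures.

v = 423 m/s

From Kepler's third law T² = 4π²r³/μ at r = 1.36×10^5 km, T = 11.0 days = 11.0 × 86400 s = 9.504×10^5 s: μ = 4π²r³/T² = 1.09942×10^5 km³/s².
The Hohmann ellipse has a_t = (r₁ + r₂)/2 = 76450 km.
The apoapsis of the transfer ellipse is at r = 1.360×10^5 km.
Vis-viva: v = √[μ(2/r − 1/a_t)] = √[1.09942×10^5 × (2/1.360×10^5 − 1/76450)] = 0.4227 km/s.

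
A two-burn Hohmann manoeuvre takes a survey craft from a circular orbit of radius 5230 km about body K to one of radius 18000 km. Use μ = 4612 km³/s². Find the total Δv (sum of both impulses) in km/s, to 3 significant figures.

Transfer-ellipse semi-major axis a_t = (r₁ + r₂)/2 = (5230 + 18000)/2 = 11615 km.
At r₁ the circular-orbit speed is v₁ = √(μ/r₁) = 0.939061 km/s.
On the transfer ellipse at r₁, v² = μ(2/r − 1/a) gives v_p = √[μ(2/r₁ − 1/a_t)] = 1.16902 km/s.
First burn Δv₁ = |v_p − v₁| = 0.2300 km/s.
Circular speed at r₂: v₂ = √(μ/r₂) = 0.5062 km/s.
Transfer-orbit speed at r₂: v_a = √[μ(2/r₂ − 1/a_t)] = 0.3397 km/s.
Second burn Δv₂ = |v₂ − v_a| = 0.1665 km/s.
Δv = Δv₁ + Δv₂ = 0.2300 + 0.1665 = 0.3965 km/s.

Δv = 0.396 km/s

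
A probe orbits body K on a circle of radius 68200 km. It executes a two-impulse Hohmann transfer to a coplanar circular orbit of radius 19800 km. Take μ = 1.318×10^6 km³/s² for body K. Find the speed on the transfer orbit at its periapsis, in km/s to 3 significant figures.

v = 10.2 km/s

The Hohmann ellipse has a_t = (r₁ + r₂)/2 = 44000 km.
At periapsis, r = 19800 km.
Applying v² = μ(2/r − 1/a_t): v = 10.16 km/s.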